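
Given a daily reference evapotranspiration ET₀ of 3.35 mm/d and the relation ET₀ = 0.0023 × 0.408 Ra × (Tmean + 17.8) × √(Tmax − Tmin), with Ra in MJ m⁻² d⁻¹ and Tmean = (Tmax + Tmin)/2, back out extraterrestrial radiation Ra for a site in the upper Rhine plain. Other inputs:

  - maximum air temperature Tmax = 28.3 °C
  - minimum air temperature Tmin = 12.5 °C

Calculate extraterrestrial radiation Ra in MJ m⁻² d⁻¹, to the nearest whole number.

24 MJ m⁻² d⁻¹

Tmean = (28.3+12.5)/2 = 20.40 °C; ΔT = 15.8
Ra = ET₀ / [0.0023 × 0.408 × (Tmean+17.8) × √ΔT]
   = 3.35 / (0.0023 × 0.408 × 38.20 × 3.9749) = 23.511 MJ m⁻² d⁻¹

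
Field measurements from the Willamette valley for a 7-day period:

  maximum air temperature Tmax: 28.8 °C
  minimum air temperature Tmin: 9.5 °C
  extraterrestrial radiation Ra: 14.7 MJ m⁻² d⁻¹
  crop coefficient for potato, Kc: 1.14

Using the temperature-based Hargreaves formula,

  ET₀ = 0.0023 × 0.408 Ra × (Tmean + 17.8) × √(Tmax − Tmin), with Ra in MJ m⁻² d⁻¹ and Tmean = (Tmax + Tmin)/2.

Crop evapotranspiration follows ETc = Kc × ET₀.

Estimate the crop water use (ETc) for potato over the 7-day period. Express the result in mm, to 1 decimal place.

17.9 mm

Tmean = (28.8 + 9.5)/2 = 19.15 °C
0.408 Ra = 0.408 × 14.7 = 5.9976 mm/d equivalent
ET₀ = 0.0023 × 5.9976 × (19.15 + 17.8) × √19.3 = 0.0023 × 5.9976 × 36.95 × 4.3932 = 2.2392 mm/d
ETc = Kc × ET₀ = 1.14 × 2.2392 = 2.5527 mm/d
Over 7 days: 2.5527 × 7 = 17.869 mm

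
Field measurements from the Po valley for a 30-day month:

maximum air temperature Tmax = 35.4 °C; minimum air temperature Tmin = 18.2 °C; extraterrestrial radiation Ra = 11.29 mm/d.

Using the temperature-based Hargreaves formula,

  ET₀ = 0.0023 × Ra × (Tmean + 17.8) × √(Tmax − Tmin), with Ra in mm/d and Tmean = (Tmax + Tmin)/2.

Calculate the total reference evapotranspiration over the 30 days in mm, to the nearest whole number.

Tmean = (35.4 + 18.2)/2 = 26.80 °C
ET₀ = 0.0023 × 11.29 × (26.80 + 17.8) × √17.2 = 0.0023 × 11.29 × 44.60 × 4.1473 = 4.8031 mm/d
Over 30 days: 4.8031 × 30 = 144.093 mm

144 mm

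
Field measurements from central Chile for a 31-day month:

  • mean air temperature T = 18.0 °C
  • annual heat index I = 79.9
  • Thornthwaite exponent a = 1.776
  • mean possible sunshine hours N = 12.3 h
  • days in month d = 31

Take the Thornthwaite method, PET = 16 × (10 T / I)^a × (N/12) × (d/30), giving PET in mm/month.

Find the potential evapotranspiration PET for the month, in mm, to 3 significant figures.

71.7 mm

10T/I = 10 × 18.0 / 79.9 = 2.2528
(10T/I)^a = 2.2528^1.776 = 4.2309
Uncorrected PET = 16 × 4.2309 = 67.694 mm
Correction = (N/12)(d/30) = (12.3/12)(31/30) = 1.0592
PET = 67.694 × 1.0592 = 71.701 mm/month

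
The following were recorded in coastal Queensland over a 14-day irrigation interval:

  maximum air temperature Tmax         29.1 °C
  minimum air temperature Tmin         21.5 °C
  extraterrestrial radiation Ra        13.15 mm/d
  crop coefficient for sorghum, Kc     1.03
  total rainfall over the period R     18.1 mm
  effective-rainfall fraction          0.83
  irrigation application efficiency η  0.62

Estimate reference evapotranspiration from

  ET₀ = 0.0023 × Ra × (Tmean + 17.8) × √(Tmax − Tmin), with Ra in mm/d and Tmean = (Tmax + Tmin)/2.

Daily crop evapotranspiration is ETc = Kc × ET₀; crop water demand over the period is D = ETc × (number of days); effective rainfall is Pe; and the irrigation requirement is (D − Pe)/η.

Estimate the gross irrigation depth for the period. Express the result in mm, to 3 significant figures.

Tmean = (29.1 + 21.5)/2 = 25.30 °C
ET₀ = 0.0023 × 13.15 × (25.30 + 17.8) × √7.6 = 0.0023 × 13.15 × 43.10 × 2.7568 = 3.5937 mm/d
ETc = Kc × ET₀ = 1.03 × 3.5937 = 3.7015 mm/d
Crop demand D = ETc × 14 d = 3.7015 × 14 = 51.821 mm
Pe = 0.83 × 18.1 = 15.023 mm
D − Pe = 51.821 − 15.023 = 36.798 mm
Gross irrigation = 36.798 / 0.62 = 59.352 mm

59.4 mm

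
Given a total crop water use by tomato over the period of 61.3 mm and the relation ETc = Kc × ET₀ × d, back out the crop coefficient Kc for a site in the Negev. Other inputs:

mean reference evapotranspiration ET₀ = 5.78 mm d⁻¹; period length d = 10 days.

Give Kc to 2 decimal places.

ETc = Kc × ET₀ × d  ⇒  Kc = ETc / (ET₀ × d)
Kc = 61.3 / (5.78 × 10) = 61.3 / 57.80 = 1.0606

1.06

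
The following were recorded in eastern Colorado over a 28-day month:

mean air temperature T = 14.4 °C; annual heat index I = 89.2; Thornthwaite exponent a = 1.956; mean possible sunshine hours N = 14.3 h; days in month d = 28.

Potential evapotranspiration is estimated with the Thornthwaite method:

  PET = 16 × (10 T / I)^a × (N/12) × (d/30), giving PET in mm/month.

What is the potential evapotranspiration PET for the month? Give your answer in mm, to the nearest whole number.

45 mm

10T/I = 10 × 14.4 / 89.2 = 1.6143
(10T/I)^a = 1.6143^1.956 = 2.5516
Uncorrected PET = 16 × 2.5516 = 40.826 mm
Correction = (N/12)(d/30) = (14.3/12)(28/30) = 1.1122
PET = 40.826 × 1.1122 = 45.407 mm/month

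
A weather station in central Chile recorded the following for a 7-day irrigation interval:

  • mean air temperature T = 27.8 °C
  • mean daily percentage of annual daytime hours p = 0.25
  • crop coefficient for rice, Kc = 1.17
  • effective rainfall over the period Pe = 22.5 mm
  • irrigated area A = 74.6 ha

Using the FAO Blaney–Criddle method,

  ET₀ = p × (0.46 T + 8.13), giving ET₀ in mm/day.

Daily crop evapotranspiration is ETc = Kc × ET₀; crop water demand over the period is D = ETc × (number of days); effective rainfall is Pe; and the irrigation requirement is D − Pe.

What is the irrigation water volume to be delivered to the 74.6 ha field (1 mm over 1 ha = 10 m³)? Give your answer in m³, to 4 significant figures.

ET₀ = 0.25 × (0.46 × 27.8 + 8.13) = 0.25 × 20.918 = 5.2295 mm/d
ETc = Kc × ET₀ = 1.17 × 5.2295 = 6.1185 mm/d
Crop demand D = ETc × 7 d = 6.1185 × 7 = 42.830 mm
D − Pe = 42.830 − 22.5 = 20.330 mm
Volume = 20.330 mm × 74.6 ha × 10 = 15166.2 m³

15170 m³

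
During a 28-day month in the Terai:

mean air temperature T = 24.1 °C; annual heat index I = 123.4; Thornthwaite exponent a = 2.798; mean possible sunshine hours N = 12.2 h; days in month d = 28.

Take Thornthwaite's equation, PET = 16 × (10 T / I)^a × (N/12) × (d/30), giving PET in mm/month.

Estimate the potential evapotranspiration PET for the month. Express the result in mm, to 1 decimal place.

98.8 mm

10T/I = 10 × 24.1 / 123.4 = 1.9530
(10T/I)^a = 1.9530^2.798 = 6.5071
Uncorrected PET = 16 × 6.5071 = 104.114 mm
Correction = (N/12)(d/30) = (12.2/12)(28/30) = 0.9489
PET = 104.114 × 0.9489 = 98.794 mm/month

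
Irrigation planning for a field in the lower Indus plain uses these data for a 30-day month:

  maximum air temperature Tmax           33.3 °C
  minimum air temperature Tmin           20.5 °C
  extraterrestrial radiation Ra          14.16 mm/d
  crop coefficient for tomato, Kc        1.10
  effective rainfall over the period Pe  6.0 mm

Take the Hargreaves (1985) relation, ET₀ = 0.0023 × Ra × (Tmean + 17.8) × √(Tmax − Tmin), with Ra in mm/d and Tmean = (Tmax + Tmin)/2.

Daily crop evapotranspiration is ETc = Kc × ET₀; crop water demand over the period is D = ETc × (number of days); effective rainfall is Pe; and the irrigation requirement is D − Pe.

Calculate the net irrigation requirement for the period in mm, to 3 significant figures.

166 mm

Tmean = (33.3 + 20.5)/2 = 26.90 °C
ET₀ = 0.0023 × 14.16 × (26.90 + 17.8) × √12.8 = 0.0023 × 14.16 × 44.70 × 3.5777 = 5.2084 mm/d
ETc = Kc × ET₀ = 1.10 × 5.2084 = 5.7292 mm/d
Crop demand D = ETc × 30 d = 5.7292 × 30 = 171.876 mm
D − Pe = 171.876 − 6.0 = 165.876 mm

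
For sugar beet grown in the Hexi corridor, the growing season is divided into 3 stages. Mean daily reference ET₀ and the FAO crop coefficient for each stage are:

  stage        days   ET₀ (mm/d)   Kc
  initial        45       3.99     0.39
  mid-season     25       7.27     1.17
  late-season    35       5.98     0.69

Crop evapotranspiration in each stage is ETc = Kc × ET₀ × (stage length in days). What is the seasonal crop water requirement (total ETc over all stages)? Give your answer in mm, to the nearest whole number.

427 mm

initial: 0.39 × 3.99 × 45 = 70.02 mm
mid-season: 1.17 × 7.27 × 25 = 212.65 mm
late-season: 0.69 × 5.98 × 35 = 144.42 mm
Seasonal total = 427.09 mm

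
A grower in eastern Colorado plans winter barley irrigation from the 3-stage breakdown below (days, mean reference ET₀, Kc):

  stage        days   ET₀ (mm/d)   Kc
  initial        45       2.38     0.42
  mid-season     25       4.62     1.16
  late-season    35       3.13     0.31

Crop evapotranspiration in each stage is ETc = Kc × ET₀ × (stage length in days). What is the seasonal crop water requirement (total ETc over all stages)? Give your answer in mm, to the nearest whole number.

initial: 0.42 × 2.38 × 45 = 44.98 mm
mid-season: 1.16 × 4.62 × 25 = 133.98 mm
late-season: 0.31 × 3.13 × 35 = 33.96 mm
Seasonal total = 212.92 mm

213 mm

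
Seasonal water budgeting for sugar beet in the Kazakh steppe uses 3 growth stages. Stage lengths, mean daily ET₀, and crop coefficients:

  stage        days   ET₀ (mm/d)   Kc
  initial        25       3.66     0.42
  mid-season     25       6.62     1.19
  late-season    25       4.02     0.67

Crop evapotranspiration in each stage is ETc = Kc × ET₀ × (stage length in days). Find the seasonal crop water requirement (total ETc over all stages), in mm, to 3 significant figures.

initial: 0.42 × 3.66 × 25 = 38.43 mm
mid-season: 1.19 × 6.62 × 25 = 196.95 mm
late-season: 0.67 × 4.02 × 25 = 67.34 mm
Seasonal total = 302.72 mm

303 mm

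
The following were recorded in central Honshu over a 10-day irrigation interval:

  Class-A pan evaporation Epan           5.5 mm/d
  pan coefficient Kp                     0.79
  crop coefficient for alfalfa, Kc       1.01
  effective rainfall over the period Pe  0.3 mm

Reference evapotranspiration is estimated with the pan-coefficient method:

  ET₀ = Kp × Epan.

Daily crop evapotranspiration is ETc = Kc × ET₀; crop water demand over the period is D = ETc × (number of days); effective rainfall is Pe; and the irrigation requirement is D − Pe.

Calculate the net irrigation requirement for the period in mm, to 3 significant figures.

43.6 mm

ET₀ = 0.79 × 5.5 = 4.3450 mm/d
ETc = Kc × ET₀ = 1.01 × 4.3450 = 4.3885 mm/d
Crop demand D = ETc × 10 d = 4.3885 × 10 = 43.885 mm
D − Pe = 43.885 − 0.3 = 43.585 mm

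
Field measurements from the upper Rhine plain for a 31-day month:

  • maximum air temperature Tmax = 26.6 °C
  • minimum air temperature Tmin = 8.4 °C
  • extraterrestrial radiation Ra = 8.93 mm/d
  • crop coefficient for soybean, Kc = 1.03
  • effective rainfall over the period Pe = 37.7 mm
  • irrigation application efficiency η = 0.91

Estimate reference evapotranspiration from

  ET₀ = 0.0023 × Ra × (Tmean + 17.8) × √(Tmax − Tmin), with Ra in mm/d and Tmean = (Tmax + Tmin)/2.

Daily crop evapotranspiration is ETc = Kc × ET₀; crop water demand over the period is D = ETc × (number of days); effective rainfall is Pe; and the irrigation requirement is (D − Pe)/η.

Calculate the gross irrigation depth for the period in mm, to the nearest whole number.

Tmean = (26.6 + 8.4)/2 = 17.50 °C
ET₀ = 0.0023 × 8.93 × (17.50 + 17.8) × √18.2 = 0.0023 × 8.93 × 35.30 × 4.2661 = 3.0930 mm/d
ETc = Kc × ET₀ = 1.03 × 3.0930 = 3.1858 mm/d
Crop demand D = ETc × 31 d = 3.1858 × 31 = 98.760 mm
D − Pe = 98.760 − 37.7 = 61.060 mm
Gross irrigation = 61.060 / 0.91 = 67.099 mm

67 mm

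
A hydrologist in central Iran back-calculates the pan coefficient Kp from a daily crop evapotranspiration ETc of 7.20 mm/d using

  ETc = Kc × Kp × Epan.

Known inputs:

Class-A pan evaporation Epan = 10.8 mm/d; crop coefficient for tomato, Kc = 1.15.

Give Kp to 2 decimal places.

0.58

ETc = Kc × Kp × Epan  ⇒  Kp = ETc / (Kc × Epan)
Kp = 7.20 / (1.15 × 10.8) = 7.20 / 12.420 = 0.5797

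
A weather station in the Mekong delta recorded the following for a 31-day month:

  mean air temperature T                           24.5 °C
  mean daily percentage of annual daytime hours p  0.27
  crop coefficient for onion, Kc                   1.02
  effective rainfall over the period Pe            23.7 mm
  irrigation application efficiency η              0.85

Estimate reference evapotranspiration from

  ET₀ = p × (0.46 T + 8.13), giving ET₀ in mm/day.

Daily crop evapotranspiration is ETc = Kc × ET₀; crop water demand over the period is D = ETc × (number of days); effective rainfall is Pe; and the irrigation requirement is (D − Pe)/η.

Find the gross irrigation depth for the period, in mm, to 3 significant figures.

ET₀ = 0.27 × (0.46 × 24.5 + 8.13) = 0.27 × 19.400 = 5.2380 mm/d
ETc = Kc × ET₀ = 1.02 × 5.2380 = 5.3428 mm/d
Crop demand D = ETc × 31 d = 5.3428 × 31 = 165.627 mm
D − Pe = 165.627 − 23.7 = 141.927 mm
Gross irrigation = 141.927 / 0.85 = 166.973 mm

167 mm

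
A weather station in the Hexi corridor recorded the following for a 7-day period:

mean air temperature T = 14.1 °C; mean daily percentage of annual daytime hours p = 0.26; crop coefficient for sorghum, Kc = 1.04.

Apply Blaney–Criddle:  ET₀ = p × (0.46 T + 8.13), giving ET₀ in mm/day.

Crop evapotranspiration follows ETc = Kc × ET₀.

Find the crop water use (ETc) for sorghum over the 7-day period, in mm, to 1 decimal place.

ET₀ = 0.26 × (0.46 × 14.1 + 8.13) = 0.26 × 14.616 = 3.8002 mm/d
ETc = Kc × ET₀ = 1.04 × 3.8002 = 3.9522 mm/d
Over 7 days: 3.9522 × 7 = 27.665 mm

27.7 mm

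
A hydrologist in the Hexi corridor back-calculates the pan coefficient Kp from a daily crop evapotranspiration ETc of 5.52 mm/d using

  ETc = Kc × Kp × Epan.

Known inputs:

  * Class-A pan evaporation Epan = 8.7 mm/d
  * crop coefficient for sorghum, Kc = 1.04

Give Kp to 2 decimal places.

0.61

ETc = Kc × Kp × Epan  ⇒  Kp = ETc / (Kc × Epan)
Kp = 5.52 / (1.04 × 8.7) = 5.52 / 9.048 = 0.6101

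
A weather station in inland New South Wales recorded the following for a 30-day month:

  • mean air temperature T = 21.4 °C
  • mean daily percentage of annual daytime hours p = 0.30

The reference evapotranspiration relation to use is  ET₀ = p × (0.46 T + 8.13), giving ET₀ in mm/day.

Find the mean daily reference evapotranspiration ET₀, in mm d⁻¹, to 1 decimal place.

ET₀ = 0.30 × (0.46 × 21.4 + 8.13) = 0.30 × 17.974 = 5.3922 mm/d

5.4 mm d⁻¹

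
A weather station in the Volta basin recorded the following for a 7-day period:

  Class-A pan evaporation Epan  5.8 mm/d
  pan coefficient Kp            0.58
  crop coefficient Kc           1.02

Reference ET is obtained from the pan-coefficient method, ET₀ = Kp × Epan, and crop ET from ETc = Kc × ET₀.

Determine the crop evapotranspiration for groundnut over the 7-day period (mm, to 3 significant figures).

ET₀ = 0.58 × 5.8 = 3.3640 mm/d
ETc = Kc × ET₀ = 1.02 × 3.3640 = 3.4313 mm/d
Over 7 days: 3.4313 × 7 = 24.019 mm

24.0 mm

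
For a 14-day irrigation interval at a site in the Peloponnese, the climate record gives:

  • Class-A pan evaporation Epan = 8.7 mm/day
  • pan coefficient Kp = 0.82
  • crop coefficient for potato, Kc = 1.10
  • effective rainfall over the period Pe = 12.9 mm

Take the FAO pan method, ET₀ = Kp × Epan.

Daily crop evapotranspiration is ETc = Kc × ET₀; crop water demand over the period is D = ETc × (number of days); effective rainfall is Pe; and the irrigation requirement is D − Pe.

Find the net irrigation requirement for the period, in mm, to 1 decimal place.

97.0 mm

ET₀ = 0.82 × 8.7 = 7.1340 mm/d
ETc = Kc × ET₀ = 1.10 × 7.1340 = 7.8474 mm/d
Crop demand D = ETc × 14 d = 7.8474 × 14 = 109.864 mm
D − Pe = 109.864 − 12.9 = 96.964 mm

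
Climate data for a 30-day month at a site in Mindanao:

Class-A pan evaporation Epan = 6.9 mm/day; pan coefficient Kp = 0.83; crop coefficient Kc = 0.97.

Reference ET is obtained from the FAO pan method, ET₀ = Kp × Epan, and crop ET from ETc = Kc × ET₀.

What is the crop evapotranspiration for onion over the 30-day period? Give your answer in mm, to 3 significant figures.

ET₀ = 0.83 × 6.9 = 5.7270 mm/d
ETc = Kc × ET₀ = 0.97 × 5.7270 = 5.5552 mm/d
Over 30 days: 5.5552 × 30 = 166.656 mm

167 mm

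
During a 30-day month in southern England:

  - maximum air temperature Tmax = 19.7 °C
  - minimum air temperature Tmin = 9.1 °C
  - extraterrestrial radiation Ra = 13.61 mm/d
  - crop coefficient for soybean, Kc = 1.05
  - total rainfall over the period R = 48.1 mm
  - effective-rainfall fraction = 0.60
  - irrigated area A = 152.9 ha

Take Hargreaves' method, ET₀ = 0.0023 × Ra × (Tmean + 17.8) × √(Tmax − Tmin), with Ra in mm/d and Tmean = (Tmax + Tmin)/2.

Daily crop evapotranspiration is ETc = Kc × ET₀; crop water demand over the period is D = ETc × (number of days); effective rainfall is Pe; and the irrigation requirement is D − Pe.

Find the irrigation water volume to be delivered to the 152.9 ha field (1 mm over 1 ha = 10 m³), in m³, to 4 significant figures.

Tmean = (19.7 + 9.1)/2 = 14.40 °C
ET₀ = 0.0023 × 13.61 × (14.40 + 17.8) × √10.6 = 0.0023 × 13.61 × 32.20 × 3.2558 = 3.2817 mm/d
ETc = Kc × ET₀ = 1.05 × 3.2817 = 3.4458 mm/d
Crop demand D = ETc × 30 d = 3.4458 × 30 = 103.374 mm
Pe = 0.60 × 48.1 = 28.860 mm
D − Pe = 103.374 − 28.860 = 74.514 mm
Volume = 74.514 mm × 152.9 ha × 10 = 113931.9 m³

113900 m³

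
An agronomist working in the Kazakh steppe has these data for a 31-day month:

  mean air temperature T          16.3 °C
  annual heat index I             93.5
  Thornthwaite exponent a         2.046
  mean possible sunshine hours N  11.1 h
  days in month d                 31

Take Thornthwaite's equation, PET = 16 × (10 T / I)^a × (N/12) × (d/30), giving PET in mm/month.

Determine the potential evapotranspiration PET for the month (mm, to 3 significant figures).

10T/I = 10 × 16.3 / 93.5 = 1.7433
(10T/I)^a = 1.7433^2.046 = 3.1178
Uncorrected PET = 16 × 3.1178 = 49.885 mm
Correction = (N/12)(d/30) = (11.1/12)(31/30) = 0.9558
PET = 49.885 × 0.9558 = 47.680 mm/month

47.7 mm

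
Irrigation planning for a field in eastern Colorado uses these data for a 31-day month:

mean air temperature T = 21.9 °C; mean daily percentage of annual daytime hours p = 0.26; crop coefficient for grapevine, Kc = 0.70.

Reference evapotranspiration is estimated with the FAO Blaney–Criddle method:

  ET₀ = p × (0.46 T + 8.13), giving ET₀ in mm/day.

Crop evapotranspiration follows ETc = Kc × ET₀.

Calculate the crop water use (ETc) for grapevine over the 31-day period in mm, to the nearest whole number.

103 mm

ET₀ = 0.26 × (0.46 × 21.9 + 8.13) = 0.26 × 18.204 = 4.7330 mm/d
ETc = Kc × ET₀ = 0.70 × 4.7330 = 3.3131 mm/d
Over 31 days: 3.3131 × 31 = 102.706 mm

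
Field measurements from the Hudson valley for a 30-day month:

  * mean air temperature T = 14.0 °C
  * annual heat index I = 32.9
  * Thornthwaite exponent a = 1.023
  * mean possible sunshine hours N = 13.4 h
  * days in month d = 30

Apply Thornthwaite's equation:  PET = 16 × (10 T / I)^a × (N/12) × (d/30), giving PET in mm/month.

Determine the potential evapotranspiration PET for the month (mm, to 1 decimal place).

78.6 mm

10T/I = 10 × 14.0 / 32.9 = 4.2553
(10T/I)^a = 4.2553^1.023 = 4.3994
Uncorrected PET = 16 × 4.3994 = 70.390 mm
Correction = (N/12)(d/30) = (13.4/12)(30/30) = 1.1167
PET = 70.390 × 1.1167 = 78.605 mm/month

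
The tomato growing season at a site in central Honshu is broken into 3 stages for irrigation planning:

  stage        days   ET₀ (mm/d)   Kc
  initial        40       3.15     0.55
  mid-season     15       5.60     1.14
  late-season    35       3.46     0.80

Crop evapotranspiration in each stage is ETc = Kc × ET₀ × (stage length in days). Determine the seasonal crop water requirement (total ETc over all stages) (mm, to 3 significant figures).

initial: 0.55 × 3.15 × 40 = 69.30 mm
mid-season: 1.14 × 5.60 × 15 = 95.76 mm
late-season: 0.80 × 3.46 × 35 = 96.88 mm
Seasonal total = 261.94 mm

262 mm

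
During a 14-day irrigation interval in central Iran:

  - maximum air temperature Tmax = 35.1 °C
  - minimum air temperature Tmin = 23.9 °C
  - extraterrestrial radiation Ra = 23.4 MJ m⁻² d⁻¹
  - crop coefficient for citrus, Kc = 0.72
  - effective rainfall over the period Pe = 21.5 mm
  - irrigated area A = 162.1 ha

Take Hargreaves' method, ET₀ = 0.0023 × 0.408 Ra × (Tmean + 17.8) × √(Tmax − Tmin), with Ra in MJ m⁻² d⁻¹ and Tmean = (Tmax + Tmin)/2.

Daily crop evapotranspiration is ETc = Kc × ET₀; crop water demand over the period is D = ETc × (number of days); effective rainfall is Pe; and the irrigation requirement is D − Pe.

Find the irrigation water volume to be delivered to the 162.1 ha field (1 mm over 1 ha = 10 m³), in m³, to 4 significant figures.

Tmean = (35.1 + 23.9)/2 = 29.50 °C
0.408 Ra = 0.408 × 23.4 = 9.5472 mm/d equivalent
ET₀ = 0.0023 × 9.5472 × (29.50 + 17.8) × √11.2 = 0.0023 × 9.5472 × 47.30 × 3.3466 = 3.4759 mm/d
ETc = Kc × ET₀ = 0.72 × 3.4759 = 2.5026 mm/d
Crop demand D = ETc × 14 d = 2.5026 × 14 = 35.036 mm
D − Pe = 35.036 − 21.5 = 13.536 mm
Volume = 13.536 mm × 162.1 ha × 10 = 21941.9 m³

21940 m³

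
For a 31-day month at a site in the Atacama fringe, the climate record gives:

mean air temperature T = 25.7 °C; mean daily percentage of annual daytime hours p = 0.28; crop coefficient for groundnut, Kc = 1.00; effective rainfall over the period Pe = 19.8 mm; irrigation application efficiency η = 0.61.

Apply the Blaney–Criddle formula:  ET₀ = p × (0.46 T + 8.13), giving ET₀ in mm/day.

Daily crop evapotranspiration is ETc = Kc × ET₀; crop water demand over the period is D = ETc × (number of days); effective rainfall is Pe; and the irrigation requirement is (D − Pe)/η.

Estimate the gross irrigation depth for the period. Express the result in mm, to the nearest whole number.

ET₀ = 0.28 × (0.46 × 25.7 + 8.13) = 0.28 × 19.952 = 5.5866 mm/d
ETc = Kc × ET₀ = 1.00 × 5.5866 = 5.5866 mm/d
Crop demand D = ETc × 31 d = 5.5866 × 31 = 173.185 mm
D − Pe = 173.185 − 19.8 = 153.385 mm
Gross irrigation = 153.385 / 0.61 = 251.451 mm

251 mm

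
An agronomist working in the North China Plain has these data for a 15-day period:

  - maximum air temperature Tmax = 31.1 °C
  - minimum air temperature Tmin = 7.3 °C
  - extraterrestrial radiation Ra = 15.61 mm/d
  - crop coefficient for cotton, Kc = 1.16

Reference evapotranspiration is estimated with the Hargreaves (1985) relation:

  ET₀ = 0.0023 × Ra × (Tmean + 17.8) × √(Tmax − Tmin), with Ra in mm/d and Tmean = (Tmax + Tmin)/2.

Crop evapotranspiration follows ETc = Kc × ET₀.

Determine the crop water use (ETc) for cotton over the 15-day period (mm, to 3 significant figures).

Tmean = (31.1 + 7.3)/2 = 19.20 °C
ET₀ = 0.0023 × 15.61 × (19.20 + 17.8) × √23.8 = 0.0023 × 15.61 × 37.00 × 4.8785 = 6.4807 mm/d
ETc = Kc × ET₀ = 1.16 × 6.4807 = 7.5176 mm/d
Over 15 days: 7.5176 × 15 = 112.764 mm

113 mm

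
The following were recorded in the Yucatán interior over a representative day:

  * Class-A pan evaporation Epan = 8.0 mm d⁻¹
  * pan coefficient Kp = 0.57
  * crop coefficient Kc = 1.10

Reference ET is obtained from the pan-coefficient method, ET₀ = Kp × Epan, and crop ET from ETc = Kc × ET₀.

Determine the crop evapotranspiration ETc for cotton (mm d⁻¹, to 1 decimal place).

ET₀ = 0.57 × 8.0 = 4.5600 mm/d
ETc = Kc × ET₀ = 1.10 × 4.5600 = 5.0160 mm/d

5.0 mm d⁻¹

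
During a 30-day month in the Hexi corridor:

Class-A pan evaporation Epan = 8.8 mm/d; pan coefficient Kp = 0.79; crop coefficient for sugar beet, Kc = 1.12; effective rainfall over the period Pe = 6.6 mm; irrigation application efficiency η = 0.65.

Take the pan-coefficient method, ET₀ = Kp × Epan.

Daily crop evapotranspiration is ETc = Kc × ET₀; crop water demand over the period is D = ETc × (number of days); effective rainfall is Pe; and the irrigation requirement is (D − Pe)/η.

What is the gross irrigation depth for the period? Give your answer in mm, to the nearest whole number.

ET₀ = 0.79 × 8.8 = 6.9520 mm/d
ETc = Kc × ET₀ = 1.12 × 6.9520 = 7.7862 mm/d
Crop demand D = ETc × 30 d = 7.7862 × 30 = 233.586 mm
D − Pe = 233.586 − 6.6 = 226.986 mm
Gross irrigation = 226.986 / 0.65 = 349.209 mm

349 mm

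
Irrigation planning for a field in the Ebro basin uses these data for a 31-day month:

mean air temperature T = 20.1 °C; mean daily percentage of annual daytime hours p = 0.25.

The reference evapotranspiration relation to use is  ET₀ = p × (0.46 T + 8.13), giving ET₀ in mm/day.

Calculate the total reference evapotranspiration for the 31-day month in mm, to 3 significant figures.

ET₀ = 0.25 × (0.46 × 20.1 + 8.13) = 0.25 × 17.376 = 4.3440 mm/d
Monthly total = 4.3440 × 31 = 134.664 mm

135 mm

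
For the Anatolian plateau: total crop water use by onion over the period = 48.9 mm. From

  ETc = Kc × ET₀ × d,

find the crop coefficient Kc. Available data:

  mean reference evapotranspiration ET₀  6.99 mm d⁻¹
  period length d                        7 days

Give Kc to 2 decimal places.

ETc = Kc × ET₀ × d  ⇒  Kc = ETc / (ET₀ × d)
Kc = 48.9 / (6.99 × 7) = 48.9 / 48.93 = 0.9994

1.00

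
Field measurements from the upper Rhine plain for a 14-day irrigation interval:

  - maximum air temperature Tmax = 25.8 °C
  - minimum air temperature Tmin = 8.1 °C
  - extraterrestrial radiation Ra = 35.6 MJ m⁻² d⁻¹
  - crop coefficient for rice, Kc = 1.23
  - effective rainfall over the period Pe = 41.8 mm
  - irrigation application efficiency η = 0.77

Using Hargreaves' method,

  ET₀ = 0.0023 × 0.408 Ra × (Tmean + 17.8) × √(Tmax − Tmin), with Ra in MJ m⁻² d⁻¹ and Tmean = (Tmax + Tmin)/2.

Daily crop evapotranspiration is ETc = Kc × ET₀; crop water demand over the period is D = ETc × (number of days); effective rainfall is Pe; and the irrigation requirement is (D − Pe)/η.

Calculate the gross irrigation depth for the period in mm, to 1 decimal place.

Tmean = (25.8 + 8.1)/2 = 16.95 °C
0.408 Ra = 0.408 × 35.6 = 14.5248 mm/d equivalent
ET₀ = 0.0023 × 14.5248 × (16.95 + 17.8) × √17.7 = 0.0023 × 14.5248 × 34.75 × 4.2071 = 4.8840 mm/d
ETc = Kc × ET₀ = 1.23 × 4.8840 = 6.0073 mm/d
Crop demand D = ETc × 14 d = 6.0073 × 14 = 84.102 mm
D − Pe = 84.102 − 41.8 = 42.302 mm
Gross irrigation = 42.302 / 0.77 = 54.938 mm

54.9 mm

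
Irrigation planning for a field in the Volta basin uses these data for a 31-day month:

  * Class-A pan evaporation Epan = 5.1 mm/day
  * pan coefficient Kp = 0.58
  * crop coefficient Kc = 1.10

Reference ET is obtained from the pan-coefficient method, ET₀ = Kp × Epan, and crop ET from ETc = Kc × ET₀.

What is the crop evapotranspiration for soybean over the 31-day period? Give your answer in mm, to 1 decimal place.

100.9 mm

ET₀ = 0.58 × 5.1 = 2.9580 mm/d
ETc = Kc × ET₀ = 1.10 × 2.9580 = 3.2538 mm/d
Over 31 days: 3.2538 × 31 = 100.868 mm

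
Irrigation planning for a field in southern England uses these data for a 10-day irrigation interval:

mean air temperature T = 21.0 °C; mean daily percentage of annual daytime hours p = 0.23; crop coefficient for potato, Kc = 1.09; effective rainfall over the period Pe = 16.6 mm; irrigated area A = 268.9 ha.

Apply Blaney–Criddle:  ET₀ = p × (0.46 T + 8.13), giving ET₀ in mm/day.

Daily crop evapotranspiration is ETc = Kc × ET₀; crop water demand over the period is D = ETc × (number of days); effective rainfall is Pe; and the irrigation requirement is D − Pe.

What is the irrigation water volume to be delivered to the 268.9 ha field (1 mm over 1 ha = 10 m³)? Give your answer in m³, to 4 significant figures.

75290 m³

ET₀ = 0.23 × (0.46 × 21.0 + 8.13) = 0.23 × 17.790 = 4.0917 mm/d
ETc = Kc × ET₀ = 1.09 × 4.0917 = 4.4600 mm/d
Crop demand D = ETc × 10 d = 4.4600 × 10 = 44.600 mm
D − Pe = 44.600 − 16.6 = 28.000 mm
Volume = 28.000 mm × 268.9 ha × 10 = 75292.0 m³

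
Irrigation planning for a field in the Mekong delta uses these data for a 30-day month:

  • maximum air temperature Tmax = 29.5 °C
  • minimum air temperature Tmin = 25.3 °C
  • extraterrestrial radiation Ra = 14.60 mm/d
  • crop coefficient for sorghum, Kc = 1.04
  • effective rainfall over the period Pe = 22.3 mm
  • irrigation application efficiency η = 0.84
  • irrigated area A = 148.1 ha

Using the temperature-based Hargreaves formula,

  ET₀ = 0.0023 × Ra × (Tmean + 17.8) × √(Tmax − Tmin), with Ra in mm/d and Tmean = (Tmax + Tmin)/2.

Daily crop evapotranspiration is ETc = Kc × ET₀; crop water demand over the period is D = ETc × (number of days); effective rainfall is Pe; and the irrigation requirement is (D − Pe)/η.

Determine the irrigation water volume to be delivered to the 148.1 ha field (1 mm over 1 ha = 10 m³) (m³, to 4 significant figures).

131800 m³

Tmean = (29.5 + 25.3)/2 = 27.40 °C
ET₀ = 0.0023 × 14.60 × (27.40 + 17.8) × √4.2 = 0.0023 × 14.60 × 45.20 × 2.0494 = 3.1106 mm/d
ETc = Kc × ET₀ = 1.04 × 3.1106 = 3.2350 mm/d
Crop demand D = ETc × 30 d = 3.2350 × 30 = 97.050 mm
D − Pe = 97.050 − 22.3 = 74.750 mm
Gross irrigation = 74.750 / 0.84 = 88.988 mm
Volume = 88.988 mm × 148.1 ha × 10 = 131791.2 m³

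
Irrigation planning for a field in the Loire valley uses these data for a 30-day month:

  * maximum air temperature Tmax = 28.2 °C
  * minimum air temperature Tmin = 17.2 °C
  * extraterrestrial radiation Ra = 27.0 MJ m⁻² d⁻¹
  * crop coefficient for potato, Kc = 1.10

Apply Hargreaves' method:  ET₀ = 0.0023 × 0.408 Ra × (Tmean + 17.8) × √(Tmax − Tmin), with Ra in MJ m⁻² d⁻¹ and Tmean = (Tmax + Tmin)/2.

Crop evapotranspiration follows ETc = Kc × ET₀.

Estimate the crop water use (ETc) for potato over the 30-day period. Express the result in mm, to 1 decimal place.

Tmean = (28.2 + 17.2)/2 = 22.70 °C
0.408 Ra = 0.408 × 27.0 = 11.0160 mm/d equivalent
ET₀ = 0.0023 × 11.0160 × (22.70 + 17.8) × √11.0 = 0.0023 × 11.0160 × 40.50 × 3.3166 = 3.4033 mm/d
ETc = Kc × ET₀ = 1.10 × 3.4033 = 3.7436 mm/d
Over 30 days: 3.7436 × 30 = 112.308 mm

112.3 mm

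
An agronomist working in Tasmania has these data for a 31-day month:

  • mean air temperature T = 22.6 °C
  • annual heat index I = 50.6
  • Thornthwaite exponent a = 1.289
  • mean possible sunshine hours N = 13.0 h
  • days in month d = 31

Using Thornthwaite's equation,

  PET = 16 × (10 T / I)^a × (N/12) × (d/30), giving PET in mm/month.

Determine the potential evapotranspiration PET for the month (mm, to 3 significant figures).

123 mm

10T/I = 10 × 22.6 / 50.6 = 4.4664
(10T/I)^a = 4.4664^1.289 = 6.8833
Uncorrected PET = 16 × 6.8833 = 110.133 mm
Correction = (N/12)(d/30) = (13.0/12)(31/30) = 1.1194
PET = 110.133 × 1.1194 = 123.283 mm/month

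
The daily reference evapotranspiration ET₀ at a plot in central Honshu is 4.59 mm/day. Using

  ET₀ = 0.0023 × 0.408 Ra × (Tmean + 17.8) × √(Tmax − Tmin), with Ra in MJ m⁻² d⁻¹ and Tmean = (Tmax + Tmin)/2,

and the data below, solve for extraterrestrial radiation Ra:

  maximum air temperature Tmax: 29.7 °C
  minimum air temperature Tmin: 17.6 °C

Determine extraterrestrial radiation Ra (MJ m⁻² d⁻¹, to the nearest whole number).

Tmean = (29.7+17.6)/2 = 23.65 °C; ΔT = 12.1
Ra = ET₀ / [0.0023 × 0.408 × (Tmean+17.8) × √ΔT]
   = 4.59 / (0.0023 × 0.408 × 41.45 × 3.4785) = 33.924 MJ m⁻² d⁻¹

34 MJ m⁻² d⁻¹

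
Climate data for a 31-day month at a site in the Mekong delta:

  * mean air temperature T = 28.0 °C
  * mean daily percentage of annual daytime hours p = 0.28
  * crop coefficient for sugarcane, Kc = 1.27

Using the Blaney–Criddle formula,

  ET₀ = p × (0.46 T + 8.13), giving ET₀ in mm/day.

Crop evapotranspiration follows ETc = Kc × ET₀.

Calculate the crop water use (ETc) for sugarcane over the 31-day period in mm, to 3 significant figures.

232 mm

ET₀ = 0.28 × (0.46 × 28.0 + 8.13) = 0.28 × 21.010 = 5.8828 mm/d
ETc = Kc × ET₀ = 1.27 × 5.8828 = 7.4712 mm/d
Over 31 days: 7.4712 × 31 = 231.607 mm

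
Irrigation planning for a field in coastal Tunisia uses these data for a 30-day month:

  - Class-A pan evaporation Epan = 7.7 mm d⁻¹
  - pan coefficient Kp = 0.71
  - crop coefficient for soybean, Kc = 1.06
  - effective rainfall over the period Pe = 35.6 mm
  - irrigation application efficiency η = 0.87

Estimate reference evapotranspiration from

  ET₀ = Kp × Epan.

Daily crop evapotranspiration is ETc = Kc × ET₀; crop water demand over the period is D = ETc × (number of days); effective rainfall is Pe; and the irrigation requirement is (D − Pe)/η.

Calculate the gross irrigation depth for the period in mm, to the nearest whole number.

159 mm

ET₀ = 0.71 × 7.7 = 5.4670 mm/d
ETc = Kc × ET₀ = 1.06 × 5.4670 = 5.7950 mm/d
Crop demand D = ETc × 30 d = 5.7950 × 30 = 173.850 mm
D − Pe = 173.850 − 35.6 = 138.250 mm
Gross irrigation = 138.250 / 0.87 = 158.908 mm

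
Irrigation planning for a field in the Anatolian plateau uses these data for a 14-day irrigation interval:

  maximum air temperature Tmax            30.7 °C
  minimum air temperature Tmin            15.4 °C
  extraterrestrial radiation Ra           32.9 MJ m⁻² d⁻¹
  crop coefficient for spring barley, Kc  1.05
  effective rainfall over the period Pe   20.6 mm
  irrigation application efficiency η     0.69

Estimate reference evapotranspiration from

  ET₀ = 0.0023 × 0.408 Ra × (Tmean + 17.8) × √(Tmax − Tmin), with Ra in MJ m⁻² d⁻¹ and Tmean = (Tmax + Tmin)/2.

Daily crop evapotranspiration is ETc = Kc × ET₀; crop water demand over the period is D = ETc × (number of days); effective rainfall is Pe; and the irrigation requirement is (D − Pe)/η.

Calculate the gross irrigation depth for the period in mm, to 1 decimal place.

Tmean = (30.7 + 15.4)/2 = 23.05 °C
0.408 Ra = 0.408 × 32.9 = 13.4232 mm/d equivalent
ET₀ = 0.0023 × 13.4232 × (23.05 + 17.8) × √15.3 = 0.0023 × 13.4232 × 40.85 × 3.9115 = 4.9331 mm/d
ETc = Kc × ET₀ = 1.05 × 4.9331 = 5.1798 mm/d
Crop demand D = ETc × 14 d = 5.1798 × 14 = 72.517 mm
D − Pe = 72.517 − 20.6 = 51.917 mm
Gross irrigation = 51.917 / 0.69 = 75.242 mm

75.2 mm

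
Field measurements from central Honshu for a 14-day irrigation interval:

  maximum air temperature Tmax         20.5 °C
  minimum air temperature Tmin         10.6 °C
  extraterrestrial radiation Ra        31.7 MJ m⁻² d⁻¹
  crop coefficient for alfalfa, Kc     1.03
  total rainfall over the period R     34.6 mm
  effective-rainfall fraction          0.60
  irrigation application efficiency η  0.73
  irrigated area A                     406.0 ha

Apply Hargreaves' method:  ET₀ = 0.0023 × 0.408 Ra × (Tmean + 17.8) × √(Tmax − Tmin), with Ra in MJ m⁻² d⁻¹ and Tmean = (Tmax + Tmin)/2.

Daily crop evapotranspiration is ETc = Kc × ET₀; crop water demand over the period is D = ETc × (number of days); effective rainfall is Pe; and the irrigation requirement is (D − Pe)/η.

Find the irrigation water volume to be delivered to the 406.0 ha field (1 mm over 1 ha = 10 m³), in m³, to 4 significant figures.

Tmean = (20.5 + 10.6)/2 = 15.55 °C
0.408 Ra = 0.408 × 31.7 = 12.9336 mm/d equivalent
ET₀ = 0.0023 × 12.9336 × (15.55 + 17.8) × √9.9 = 0.0023 × 12.9336 × 33.35 × 3.1464 = 3.1215 mm/d
ETc = Kc × ET₀ = 1.03 × 3.1215 = 3.2151 mm/d
Crop demand D = ETc × 14 d = 3.2151 × 14 = 45.011 mm
Pe = 0.60 × 34.6 = 20.760 mm
D − Pe = 45.011 − 20.760 = 24.251 mm
Gross irrigation = 24.251 / 0.73 = 33.221 mm
Volume = 33.221 mm × 406.0 ha × 10 = 134877.3 m³

134900 m³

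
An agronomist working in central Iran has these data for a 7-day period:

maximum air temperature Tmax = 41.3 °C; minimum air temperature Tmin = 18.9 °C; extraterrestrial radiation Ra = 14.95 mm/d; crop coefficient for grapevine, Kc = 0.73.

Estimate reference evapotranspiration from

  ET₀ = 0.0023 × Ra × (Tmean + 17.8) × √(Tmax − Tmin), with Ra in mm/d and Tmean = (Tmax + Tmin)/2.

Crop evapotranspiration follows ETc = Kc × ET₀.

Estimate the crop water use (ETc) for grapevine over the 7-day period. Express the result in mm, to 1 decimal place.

Tmean = (41.3 + 18.9)/2 = 30.10 °C
ET₀ = 0.0023 × 14.95 × (30.10 + 17.8) × √22.4 = 0.0023 × 14.95 × 47.90 × 4.7329 = 7.7953 mm/d
ETc = Kc × ET₀ = 0.73 × 7.7953 = 5.6906 mm/d
Over 7 days: 5.6906 × 7 = 39.834 mm

39.8 mm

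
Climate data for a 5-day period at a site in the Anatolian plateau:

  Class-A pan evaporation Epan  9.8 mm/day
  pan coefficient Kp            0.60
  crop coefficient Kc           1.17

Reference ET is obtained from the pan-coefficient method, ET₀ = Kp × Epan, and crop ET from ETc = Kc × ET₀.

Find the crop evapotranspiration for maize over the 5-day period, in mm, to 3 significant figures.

ET₀ = 0.60 × 9.8 = 5.8800 mm/d
ETc = Kc × ET₀ = 1.17 × 5.8800 = 6.8796 mm/d
Over 5 days: 6.8796 × 5 = 34.398 mm

34.4 mm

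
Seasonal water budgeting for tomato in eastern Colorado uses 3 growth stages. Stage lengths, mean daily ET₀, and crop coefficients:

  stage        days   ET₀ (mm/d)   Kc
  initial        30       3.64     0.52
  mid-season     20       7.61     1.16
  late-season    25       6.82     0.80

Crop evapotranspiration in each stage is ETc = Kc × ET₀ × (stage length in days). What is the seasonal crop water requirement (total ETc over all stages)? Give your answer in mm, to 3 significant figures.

370 mm

initial: 0.52 × 3.64 × 30 = 56.78 mm
mid-season: 1.16 × 7.61 × 20 = 176.55 mm
late-season: 0.80 × 6.82 × 25 = 136.40 mm
Seasonal total = 369.73 mm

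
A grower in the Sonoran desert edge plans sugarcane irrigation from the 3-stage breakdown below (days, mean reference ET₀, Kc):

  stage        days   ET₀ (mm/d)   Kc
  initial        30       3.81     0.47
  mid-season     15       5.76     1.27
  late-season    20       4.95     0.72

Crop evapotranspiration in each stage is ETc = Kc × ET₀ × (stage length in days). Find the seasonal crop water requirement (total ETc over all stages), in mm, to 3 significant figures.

initial: 0.47 × 3.81 × 30 = 53.72 mm
mid-season: 1.27 × 5.76 × 15 = 109.73 mm
late-season: 0.72 × 4.95 × 20 = 71.28 mm
Seasonal total = 234.73 mm

235 mm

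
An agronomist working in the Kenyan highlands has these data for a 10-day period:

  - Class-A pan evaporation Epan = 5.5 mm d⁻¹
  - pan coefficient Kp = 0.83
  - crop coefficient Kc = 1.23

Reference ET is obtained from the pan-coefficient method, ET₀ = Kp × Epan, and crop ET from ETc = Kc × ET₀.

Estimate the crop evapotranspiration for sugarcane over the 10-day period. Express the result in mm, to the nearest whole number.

56 mm

ET₀ = 0.83 × 5.5 = 4.5650 mm/d
ETc = Kc × ET₀ = 1.23 × 4.5650 = 5.6150 mm/d
Over 10 days: 5.6150 × 10 = 56.150 mm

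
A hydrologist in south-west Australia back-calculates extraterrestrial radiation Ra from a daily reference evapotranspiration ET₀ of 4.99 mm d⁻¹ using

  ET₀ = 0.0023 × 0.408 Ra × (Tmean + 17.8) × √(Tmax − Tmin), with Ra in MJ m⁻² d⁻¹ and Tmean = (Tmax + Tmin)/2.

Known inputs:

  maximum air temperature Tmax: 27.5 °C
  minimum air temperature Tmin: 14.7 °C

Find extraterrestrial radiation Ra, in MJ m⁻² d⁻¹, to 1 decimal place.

Tmean = (27.5+14.7)/2 = 21.10 °C; ΔT = 12.8
Ra = ET₀ / [0.0023 × 0.408 × (Tmean+17.8) × √ΔT]
   = 4.99 / (0.0023 × 0.408 × 38.90 × 3.5777) = 38.208 MJ m⁻² d⁻¹

38.2 MJ m⁻² d⁻¹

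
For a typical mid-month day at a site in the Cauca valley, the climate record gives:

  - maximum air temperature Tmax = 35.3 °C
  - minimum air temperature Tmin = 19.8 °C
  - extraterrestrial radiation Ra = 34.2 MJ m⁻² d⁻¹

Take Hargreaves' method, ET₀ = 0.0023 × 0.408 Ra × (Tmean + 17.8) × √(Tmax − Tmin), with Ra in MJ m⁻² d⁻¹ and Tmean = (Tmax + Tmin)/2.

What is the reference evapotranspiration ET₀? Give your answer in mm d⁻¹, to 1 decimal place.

Tmean = (35.3 + 19.8)/2 = 27.55 °C
0.408 Ra = 0.408 × 34.2 = 13.9536 mm/d equivalent
ET₀ = 0.0023 × 13.9536 × (27.55 + 17.8) × √15.5 = 0.0023 × 13.9536 × 45.35 × 3.9370 = 5.7300 mm/d

5.7 mm d⁻¹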